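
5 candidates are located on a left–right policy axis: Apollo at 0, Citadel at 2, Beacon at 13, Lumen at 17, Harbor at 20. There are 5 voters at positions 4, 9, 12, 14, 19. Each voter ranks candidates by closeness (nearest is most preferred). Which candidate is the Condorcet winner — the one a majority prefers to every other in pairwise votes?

With single-peaked preferences on a line, the Condorcet winner is the candidate closest to the median voter.
The median voter (position 12) is closest to Beacon at 13.
Check: Beacon vs Harbor — voters closer to Beacon: 4 of 5.

Beacon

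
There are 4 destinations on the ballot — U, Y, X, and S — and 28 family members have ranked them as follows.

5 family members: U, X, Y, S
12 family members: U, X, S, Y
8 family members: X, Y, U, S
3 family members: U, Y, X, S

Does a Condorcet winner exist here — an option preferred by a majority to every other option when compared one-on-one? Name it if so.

U

Head-to-head results (28 voters total):
U vs Y: U wins 20–8.
U vs X: U wins 20–8.
U vs S: U wins 28–0.
Y vs X: X wins 25–3.
Y vs S: Y wins 16–12.
X vs S: X wins 28–0.
U beats each rival — Y (20–8), X (20–8), S (28–0) — so U is the Condorcet winner.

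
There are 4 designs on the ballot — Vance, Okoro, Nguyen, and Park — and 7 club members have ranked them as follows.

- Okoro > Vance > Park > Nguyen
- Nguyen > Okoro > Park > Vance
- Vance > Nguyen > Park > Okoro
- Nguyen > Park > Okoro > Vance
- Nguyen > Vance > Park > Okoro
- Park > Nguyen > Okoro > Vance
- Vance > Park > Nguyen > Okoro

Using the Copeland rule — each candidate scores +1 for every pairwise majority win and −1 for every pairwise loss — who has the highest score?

Nguyen

Pairwise results:
  Vance vs Okoro: Okoro wins 4–3.
  Vance vs Nguyen: Nguyen wins 4–3.
  Vance vs Park: Vance wins 4–3.
  Okoro vs Nguyen: Nguyen wins 6–1.
  Okoro vs Park: Park wins 5–2.
  Nguyen vs Park: Nguyen wins 4–3.
Copeland scores (wins − losses):
  Vance: 1 − 2 = -1
  Okoro: 1 − 2 = -1
  Nguyen: 3 − 0 = 3
  Park: 1 − 2 = -1
Nguyen has the best Copeland score.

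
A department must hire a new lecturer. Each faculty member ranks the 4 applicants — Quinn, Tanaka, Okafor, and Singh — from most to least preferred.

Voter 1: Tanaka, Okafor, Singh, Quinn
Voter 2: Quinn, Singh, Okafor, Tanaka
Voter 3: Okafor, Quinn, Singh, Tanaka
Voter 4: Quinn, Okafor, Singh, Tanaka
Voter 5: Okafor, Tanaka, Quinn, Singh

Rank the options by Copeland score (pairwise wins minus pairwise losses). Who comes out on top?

Okafor

Pairwise results:
  Quinn vs Tanaka: Quinn wins 3–2.
  Quinn vs Okafor: Okafor wins 3–2.
  Quinn vs Singh: Quinn wins 4–1.
  Tanaka vs Okafor: Okafor wins 4–1.
  Tanaka vs Singh: Singh wins 3–2.
  Okafor vs Singh: Okafor wins 4–1.
Copeland scores (wins − losses):
  Quinn: 2 − 1 = 1
  Tanaka: 0 − 3 = -3
  Okafor: 3 − 0 = 3
  Singh: 1 − 2 = -1
Okafor has the best Copeland score.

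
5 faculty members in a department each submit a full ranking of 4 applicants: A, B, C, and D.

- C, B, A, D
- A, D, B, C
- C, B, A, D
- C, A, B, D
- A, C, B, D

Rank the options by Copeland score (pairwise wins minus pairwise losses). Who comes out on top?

C

Pairwise results:
  A vs B: A wins 3–2.
  A vs C: C wins 3–2.
  A vs D: A wins 5–0.
  B vs C: C wins 4–1.
  B vs D: B wins 4–1.
  C vs D: C wins 4–1.
Copeland scores (wins − losses):
  A: 2 − 1 = 1
  B: 1 − 2 = -1
  C: 3 − 0 = 3
  D: 0 − 3 = -3
C has the best Copeland score.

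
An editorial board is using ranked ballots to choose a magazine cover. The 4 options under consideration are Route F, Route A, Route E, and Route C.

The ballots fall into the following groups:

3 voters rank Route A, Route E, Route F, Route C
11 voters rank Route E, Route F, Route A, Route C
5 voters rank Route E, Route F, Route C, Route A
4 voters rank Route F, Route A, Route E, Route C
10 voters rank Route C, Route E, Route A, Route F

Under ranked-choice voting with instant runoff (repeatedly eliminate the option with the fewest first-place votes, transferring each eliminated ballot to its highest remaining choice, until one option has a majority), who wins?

Route E

Round 1: Route E 16, Route C 10, Route F 4, Route A 3. Route A has the fewest and is eliminated.
Round 2: Route E 19, Route C 10, Route F 4. Route E has a majority.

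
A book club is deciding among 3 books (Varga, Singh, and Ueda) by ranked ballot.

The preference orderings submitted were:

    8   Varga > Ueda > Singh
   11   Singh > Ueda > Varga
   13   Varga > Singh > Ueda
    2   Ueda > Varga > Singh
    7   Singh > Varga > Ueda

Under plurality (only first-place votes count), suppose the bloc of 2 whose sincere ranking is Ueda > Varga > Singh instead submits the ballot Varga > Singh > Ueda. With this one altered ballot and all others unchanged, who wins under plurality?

First-place totals with the altered ballot: Varga 23, Singh 18, Ueda 0.
The winner is unchanged: still Varga.

Varga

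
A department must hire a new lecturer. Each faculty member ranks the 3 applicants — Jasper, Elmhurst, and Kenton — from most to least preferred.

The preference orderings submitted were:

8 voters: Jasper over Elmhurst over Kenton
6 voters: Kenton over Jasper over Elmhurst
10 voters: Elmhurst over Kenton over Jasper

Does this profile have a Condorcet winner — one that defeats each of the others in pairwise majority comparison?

No

Head-to-head results (24 voters total):
Jasper vs Elmhurst: Jasper wins 14–10.
Jasper vs Kenton: Kenton wins 16–8.
Elmhurst vs Kenton: Elmhurst wins 18–6.
No candidate beats all others: Jasper beats Elmhurst beats Kenton beats Jasper, a majority cycle.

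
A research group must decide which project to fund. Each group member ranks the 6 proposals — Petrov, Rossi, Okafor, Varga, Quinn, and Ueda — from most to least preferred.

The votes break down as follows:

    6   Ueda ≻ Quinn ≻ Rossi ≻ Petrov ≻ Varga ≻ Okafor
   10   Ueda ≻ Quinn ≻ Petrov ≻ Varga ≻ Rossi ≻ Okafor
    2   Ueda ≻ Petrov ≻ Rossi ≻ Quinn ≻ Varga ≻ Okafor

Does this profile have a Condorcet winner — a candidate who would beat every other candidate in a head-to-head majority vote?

Yes

Head-to-head results (18 voters total):
Petrov vs Rossi: Petrov wins 12–6.
Petrov vs Okafor: Petrov wins 18–0.
Petrov vs Varga: Petrov wins 18–0.
Petrov vs Quinn: Quinn wins 16–2.
Petrov vs Ueda: Ueda wins 18–0.
Rossi vs Okafor: Rossi wins 18–0.
Rossi vs Varga: Varga wins 10–8.
Rossi vs Quinn: Quinn wins 16–2.
Rossi vs Ueda: Ueda wins 18–0.
Okafor vs Varga: Varga wins 18–0.
Okafor vs Quinn: Quinn wins 18–0.
Okafor vs Ueda: Ueda wins 18–0.
Varga vs Quinn: Quinn wins 18–0.
Varga vs Ueda: Ueda wins 18–0.
Quinn vs Ueda: Ueda wins 18–0.
Ueda beats each rival — Petrov (18–0), Rossi (18–0), Okafor (18–0), Varga (18–0), Quinn (18–0) — so Ueda is the Condorcet winner.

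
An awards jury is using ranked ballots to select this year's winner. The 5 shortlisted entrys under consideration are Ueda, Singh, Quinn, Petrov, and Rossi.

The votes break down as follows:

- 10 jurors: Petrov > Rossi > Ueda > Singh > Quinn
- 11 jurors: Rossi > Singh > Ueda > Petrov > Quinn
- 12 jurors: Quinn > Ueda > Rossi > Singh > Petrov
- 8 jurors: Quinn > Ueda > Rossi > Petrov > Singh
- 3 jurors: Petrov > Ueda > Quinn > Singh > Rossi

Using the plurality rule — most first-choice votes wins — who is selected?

Quinn

First-place vote totals:
  Ueda: 0
  Singh: 0
  Quinn: 20
  Petrov: 13
  Rossi: 11
Quinn has the most first-place votes.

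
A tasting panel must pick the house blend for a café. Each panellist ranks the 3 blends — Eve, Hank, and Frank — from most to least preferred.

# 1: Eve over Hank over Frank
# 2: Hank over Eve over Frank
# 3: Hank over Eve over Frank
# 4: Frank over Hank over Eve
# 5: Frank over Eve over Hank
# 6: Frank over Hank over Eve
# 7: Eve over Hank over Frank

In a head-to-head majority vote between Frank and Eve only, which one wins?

Eve

Ballots ranking Frank above Eve: 3.
Ballots ranking Eve above Frank: 4.
Eve wins the head-to-head, 4–3.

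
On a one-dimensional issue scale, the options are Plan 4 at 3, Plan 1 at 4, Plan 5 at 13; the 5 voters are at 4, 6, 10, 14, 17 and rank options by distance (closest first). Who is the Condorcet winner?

With single-peaked preferences on a line, the Condorcet winner is the candidate closest to the median voter.
The median voter (position 10) is closest to Plan 5 at 13.
Check: Plan 5 vs Plan 1 — voters closer to Plan 5: 3 of 5.

Plan 5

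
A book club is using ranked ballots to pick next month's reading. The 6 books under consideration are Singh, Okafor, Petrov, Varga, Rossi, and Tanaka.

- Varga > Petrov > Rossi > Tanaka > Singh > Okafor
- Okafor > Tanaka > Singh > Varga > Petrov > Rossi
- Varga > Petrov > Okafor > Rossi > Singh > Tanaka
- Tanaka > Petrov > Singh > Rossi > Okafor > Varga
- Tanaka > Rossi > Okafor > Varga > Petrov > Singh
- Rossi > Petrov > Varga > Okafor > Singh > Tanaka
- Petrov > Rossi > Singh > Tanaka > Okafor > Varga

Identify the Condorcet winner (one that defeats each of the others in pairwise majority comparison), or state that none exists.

No Condorcet winner

Head-to-head results (7 voters total):
Singh vs Okafor: Okafor wins 4–3.
Singh vs Petrov: Petrov wins 6–1.
Singh vs Varga: Varga wins 4–3.
Singh vs Rossi: Rossi wins 5–2.
Singh vs Tanaka: Tanaka wins 4–3.
Okafor vs Petrov: Petrov wins 5–2.
Okafor vs Varga: Okafor wins 4–3.
Okafor vs Rossi: Rossi wins 5–2.
Okafor vs Tanaka: Tanaka wins 4–3.
Petrov vs Varga: Varga wins 4–3.
Petrov vs Rossi: Petrov wins 5–2.
Petrov vs Tanaka: Petrov wins 4–3.
Varga vs Rossi: Rossi wins 4–3.
Varga vs Tanaka: Tanaka wins 4–3.
Rossi vs Tanaka: Rossi wins 4–3.
No candidate beats all others: Okafor beats Varga beats Petrov beats Okafor, a majority cycle.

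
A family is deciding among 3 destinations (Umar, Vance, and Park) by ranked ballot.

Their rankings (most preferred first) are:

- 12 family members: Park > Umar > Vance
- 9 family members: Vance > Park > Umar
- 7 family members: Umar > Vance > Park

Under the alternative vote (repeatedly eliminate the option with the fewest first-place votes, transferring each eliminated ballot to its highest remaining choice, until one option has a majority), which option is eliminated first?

Umar

Round 1: Park 12, Vance 9, Umar 7. Umar has the fewest and is eliminated.
Round 2: Vance 16, Park 12. Vance has a majority.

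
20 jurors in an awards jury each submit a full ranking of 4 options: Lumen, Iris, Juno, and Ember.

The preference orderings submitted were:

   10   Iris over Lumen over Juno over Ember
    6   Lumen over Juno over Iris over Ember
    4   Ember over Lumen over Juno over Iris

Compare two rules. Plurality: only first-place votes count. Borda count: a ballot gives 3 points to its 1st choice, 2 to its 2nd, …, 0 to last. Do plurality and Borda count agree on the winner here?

Plurality first-place counts: Lumen 6, Iris 10, Juno 0, Ember 4 → Iris.
Borda totals: Lumen 46, Iris 36, Juno 26, Ember 12 → Lumen.
The two rules disagree: plurality picks Iris, Borda picks Lumen.

No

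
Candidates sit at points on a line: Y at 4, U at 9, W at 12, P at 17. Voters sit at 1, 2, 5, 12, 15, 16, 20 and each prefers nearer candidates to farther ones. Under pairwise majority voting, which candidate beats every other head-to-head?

W

With single-peaked preferences on a line, the Condorcet winner is the candidate closest to the median voter.
The median voter (position 12) is closest to W at 12.
Check: W vs U — voters closer to W: 4 of 7.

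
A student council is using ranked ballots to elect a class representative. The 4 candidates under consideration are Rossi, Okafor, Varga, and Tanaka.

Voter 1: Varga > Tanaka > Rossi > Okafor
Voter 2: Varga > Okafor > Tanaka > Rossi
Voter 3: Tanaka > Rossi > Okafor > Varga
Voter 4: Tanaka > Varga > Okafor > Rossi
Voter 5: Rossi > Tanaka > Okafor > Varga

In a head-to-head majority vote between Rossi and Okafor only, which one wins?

Ballots ranking Rossi above Okafor: 3.
Ballots ranking Okafor above Rossi: 2.
Rossi wins the head-to-head, 3–2.

Rossi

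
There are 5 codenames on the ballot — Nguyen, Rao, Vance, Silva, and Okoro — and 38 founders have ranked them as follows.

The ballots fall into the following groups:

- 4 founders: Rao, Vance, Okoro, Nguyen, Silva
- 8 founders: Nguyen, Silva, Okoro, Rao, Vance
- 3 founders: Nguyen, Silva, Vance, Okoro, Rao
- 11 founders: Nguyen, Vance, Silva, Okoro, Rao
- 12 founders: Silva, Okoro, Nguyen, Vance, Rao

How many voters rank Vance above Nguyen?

Ballots ranking Vance above Nguyen: 4.
Ballots ranking Nguyen above Vance: 8+3+11+12 = 34.
So 4 of 38 voters prefer Vance to Nguyen.

4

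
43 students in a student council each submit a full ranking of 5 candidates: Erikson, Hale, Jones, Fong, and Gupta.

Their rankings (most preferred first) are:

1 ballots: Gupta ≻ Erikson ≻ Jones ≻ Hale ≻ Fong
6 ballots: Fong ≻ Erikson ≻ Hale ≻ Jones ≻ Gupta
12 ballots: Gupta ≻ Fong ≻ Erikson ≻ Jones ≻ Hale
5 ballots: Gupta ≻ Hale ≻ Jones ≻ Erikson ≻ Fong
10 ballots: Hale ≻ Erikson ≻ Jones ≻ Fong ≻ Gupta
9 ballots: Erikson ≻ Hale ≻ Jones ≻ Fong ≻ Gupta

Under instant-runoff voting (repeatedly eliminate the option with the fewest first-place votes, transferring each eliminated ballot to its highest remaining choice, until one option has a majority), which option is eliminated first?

Jones

Round 1: Gupta 18, Hale 10, Erikson 9, Fong 6, Jones 0. Jones has the fewest and is eliminated.
Round 2: Gupta 18, Hale 10, Erikson 9, Fong 6. Fong has the fewest and is eliminated.
Round 3: Gupta 18, Erikson 15, Hale 10. Hale has the fewest and is eliminated.
Round 4: Erikson 25, Gupta 18. Erikson has a majority.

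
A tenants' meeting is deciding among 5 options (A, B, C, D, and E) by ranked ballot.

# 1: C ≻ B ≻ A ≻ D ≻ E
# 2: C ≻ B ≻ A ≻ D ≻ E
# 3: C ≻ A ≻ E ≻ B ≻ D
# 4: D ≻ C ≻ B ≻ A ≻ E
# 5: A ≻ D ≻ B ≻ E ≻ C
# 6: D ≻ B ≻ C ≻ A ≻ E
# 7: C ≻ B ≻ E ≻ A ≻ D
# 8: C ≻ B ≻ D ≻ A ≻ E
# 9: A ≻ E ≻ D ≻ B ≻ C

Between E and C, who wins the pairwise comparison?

C

Ballots ranking E above C: 2.
Ballots ranking C above E: 7.
C wins the head-to-head, 7–2.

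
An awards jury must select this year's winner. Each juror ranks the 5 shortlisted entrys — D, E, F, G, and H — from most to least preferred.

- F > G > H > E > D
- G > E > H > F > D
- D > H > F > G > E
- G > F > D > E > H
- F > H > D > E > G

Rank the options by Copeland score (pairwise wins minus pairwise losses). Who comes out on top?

F

Pairwise results:
  D vs E: D wins 3–2.
  D vs F: F wins 4–1.
  D vs G: G wins 3–2.
  D vs H: H wins 3–2.
  E vs F: F wins 4–1.
  E vs G: G wins 4–1.
  E vs H: H wins 3–2.
  F vs G: F wins 3–2.
  F vs H: F wins 3–2.
  G vs H: G wins 3–2.
Copeland scores (wins − losses):
  D: 1 − 3 = -2
  E: 0 − 4 = -4
  F: 4 − 0 = 4
  G: 3 − 1 = 2
  H: 2 − 2 = 0
F has the best Copeland score.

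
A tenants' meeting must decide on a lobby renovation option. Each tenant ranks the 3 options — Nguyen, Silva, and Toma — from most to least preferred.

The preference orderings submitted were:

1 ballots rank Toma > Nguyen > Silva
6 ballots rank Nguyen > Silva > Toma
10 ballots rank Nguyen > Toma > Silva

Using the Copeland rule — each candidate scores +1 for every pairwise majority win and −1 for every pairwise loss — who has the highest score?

Pairwise results:
  Nguyen vs Silva: Nguyen wins 17–0.
  Nguyen vs Toma: Nguyen wins 16–1.
  Silva vs Toma: Toma wins 11–6.
Copeland scores (wins − losses):
  Nguyen: 2 − 0 = 2
  Silva: 0 − 2 = -2
  Toma: 1 − 1 = 0
Nguyen has the best Copeland score.

Nguyen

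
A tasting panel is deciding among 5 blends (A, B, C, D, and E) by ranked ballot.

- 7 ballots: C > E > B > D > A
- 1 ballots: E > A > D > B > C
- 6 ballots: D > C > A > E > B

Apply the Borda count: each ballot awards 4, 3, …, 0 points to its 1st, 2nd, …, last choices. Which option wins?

C

Borda scores:
  A: 7·0 + 3 + 6·2 = 15
  B: 7·2 + 1 + 6·0 = 15
  C: 7·4 + 0 + 6·3 = 46
  D: 7·1 + 2 + 6·4 = 33
  E: 7·3 + 4 + 6·1 = 31
C has the highest total.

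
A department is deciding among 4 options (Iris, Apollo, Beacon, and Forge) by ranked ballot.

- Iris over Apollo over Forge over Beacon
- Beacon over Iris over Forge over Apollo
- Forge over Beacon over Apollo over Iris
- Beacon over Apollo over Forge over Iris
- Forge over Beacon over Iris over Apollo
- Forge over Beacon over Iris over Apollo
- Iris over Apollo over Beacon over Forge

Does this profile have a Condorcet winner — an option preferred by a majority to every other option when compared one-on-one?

Yes

Head-to-head results (7 voters total):
Iris vs Apollo: Iris wins 5–2.
Iris vs Beacon: Beacon wins 5–2.
Iris vs Forge: Forge wins 4–3.
Apollo vs Beacon: Beacon wins 5–2.
Apollo vs Forge: Forge wins 4–3.
Beacon vs Forge: Forge wins 4–3.
Forge beats each rival — Iris (4–3), Apollo (4–3), Beacon (4–3) — so Forge is the Condorcet winner.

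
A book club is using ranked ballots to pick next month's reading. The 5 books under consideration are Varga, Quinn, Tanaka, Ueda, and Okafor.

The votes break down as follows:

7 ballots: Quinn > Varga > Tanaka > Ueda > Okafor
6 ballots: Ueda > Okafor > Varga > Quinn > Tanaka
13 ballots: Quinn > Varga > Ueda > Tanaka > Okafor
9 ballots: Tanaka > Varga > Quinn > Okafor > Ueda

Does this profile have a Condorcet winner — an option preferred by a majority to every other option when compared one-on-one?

Yes

Head-to-head results (35 voters total):
Varga vs Quinn: Quinn wins 20–15.
Varga vs Tanaka: Varga wins 26–9.
Varga vs Ueda: Varga wins 29–6.
Varga vs Okafor: Varga wins 29–6.
Quinn vs Tanaka: Quinn wins 26–9.
Quinn vs Ueda: Quinn wins 29–6.
Quinn vs Okafor: Quinn wins 29–6.
Tanaka vs Ueda: Ueda wins 19–16.
Tanaka vs Okafor: Tanaka wins 29–6.
Ueda vs Okafor: Ueda wins 26–9.
Quinn beats each rival — Varga (20–15), Tanaka (26–9), Ueda (29–6), Okafor (29–6) — so Quinn is the Condorcet winner.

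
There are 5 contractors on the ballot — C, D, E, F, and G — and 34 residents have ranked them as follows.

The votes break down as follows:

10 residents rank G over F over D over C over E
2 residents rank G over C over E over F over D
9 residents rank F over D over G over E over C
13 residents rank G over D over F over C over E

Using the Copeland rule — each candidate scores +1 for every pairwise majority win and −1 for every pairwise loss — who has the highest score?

G

Pairwise results:
  C vs D: D wins 32–2.
  C vs E: C wins 25–9.
  C vs F: F wins 32–2.
  C vs G: G wins 34–0.
  D vs E: D wins 32–2.
  D vs F: F wins 21–13.
  D vs G: G wins 25–9.
  E vs F: F wins 32–2.
  E vs G: G wins 34–0.
  F vs G: G wins 25–9.
Copeland scores (wins − losses):
  C: 1 − 3 = -2
  D: 2 − 2 = 0
  E: 0 − 4 = -4
  F: 3 − 1 = 2
  G: 4 − 0 = 4
G has the best Copeland score.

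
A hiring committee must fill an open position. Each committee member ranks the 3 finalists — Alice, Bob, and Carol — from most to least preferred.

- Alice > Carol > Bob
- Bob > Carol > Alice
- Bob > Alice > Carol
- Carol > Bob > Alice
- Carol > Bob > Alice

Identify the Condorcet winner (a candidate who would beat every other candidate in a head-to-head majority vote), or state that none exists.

Carol

Head-to-head results (5 voters total):
Alice vs Bob: Bob wins 4–1.
Alice vs Carol: Carol wins 3–2.
Bob vs Carol: Carol wins 3–2.
Carol beats each rival — Alice (3–2), Bob (3–2) — so Carol is the Condorcet winner.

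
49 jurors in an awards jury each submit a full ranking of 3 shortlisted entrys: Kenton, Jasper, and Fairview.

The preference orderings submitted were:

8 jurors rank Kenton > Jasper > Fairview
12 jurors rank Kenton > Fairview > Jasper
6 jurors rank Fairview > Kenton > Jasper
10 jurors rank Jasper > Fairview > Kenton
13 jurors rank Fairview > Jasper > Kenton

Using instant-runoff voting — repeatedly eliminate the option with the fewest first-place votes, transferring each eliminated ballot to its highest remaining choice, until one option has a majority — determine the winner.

Fairview

Round 1: Kenton 20, Fairview 19, Jasper 10. Jasper has the fewest and is eliminated.
Round 2: Fairview 29, Kenton 20. Fairview has a majority.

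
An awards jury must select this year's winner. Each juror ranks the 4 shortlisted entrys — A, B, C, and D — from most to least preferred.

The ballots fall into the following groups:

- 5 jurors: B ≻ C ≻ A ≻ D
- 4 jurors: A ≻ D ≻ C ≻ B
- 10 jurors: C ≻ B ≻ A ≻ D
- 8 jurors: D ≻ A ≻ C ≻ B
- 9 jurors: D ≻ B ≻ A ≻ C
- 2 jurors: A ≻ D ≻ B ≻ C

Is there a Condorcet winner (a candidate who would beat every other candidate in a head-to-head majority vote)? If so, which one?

No Condorcet winner

Head-to-head results (38 voters total):
A vs B: B wins 24–14.
A vs C: A wins 23–15.
A vs D: A wins 21–17.
B vs C: C wins 22–16.
B vs D: D wins 23–15.
C vs D: D wins 23–15.
No candidate beats all others: A beats C beats B beats A, a majority cycle.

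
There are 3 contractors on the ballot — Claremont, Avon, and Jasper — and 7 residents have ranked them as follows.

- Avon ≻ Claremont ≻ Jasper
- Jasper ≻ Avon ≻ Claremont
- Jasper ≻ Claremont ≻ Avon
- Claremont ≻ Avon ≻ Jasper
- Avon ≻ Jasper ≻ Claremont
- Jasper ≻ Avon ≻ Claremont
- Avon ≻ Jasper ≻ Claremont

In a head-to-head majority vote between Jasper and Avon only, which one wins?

Ballots ranking Jasper above Avon: 3.
Ballots ranking Avon above Jasper: 4.
Avon wins the head-to-head, 4–3.

Avon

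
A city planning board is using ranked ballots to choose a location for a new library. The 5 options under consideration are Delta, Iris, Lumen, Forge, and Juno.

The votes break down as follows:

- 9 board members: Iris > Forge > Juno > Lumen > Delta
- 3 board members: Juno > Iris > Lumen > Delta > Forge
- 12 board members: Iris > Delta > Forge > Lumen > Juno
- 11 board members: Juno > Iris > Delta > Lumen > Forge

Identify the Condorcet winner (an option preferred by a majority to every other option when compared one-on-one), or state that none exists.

Iris

Head-to-head results (35 voters total):
Delta vs Iris: Iris wins 35–0.
Delta vs Lumen: Delta wins 23–12.
Delta vs Forge: Delta wins 26–9.
Delta vs Juno: Juno wins 23–12.
Iris vs Lumen: Iris wins 35–0.
Iris vs Forge: Iris wins 35–0.
Iris vs Juno: Iris wins 21–14.
Lumen vs Forge: Forge wins 21–14.
Lumen vs Juno: Juno wins 23–12.
Forge vs Juno: Forge wins 21–14.
Iris beats each rival — Delta (35–0), Lumen (35–0), Forge (35–0), Juno (21–14) — so Iris is the Condorcet winner.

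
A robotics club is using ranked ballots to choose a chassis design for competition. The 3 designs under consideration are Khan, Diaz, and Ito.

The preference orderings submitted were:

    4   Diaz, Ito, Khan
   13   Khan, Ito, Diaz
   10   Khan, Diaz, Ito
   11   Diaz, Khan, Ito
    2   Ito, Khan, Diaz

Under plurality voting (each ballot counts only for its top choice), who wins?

Khan

First-place vote totals:
  Khan: 23
  Diaz: 15
  Ito: 2
Khan has the most first-place votes.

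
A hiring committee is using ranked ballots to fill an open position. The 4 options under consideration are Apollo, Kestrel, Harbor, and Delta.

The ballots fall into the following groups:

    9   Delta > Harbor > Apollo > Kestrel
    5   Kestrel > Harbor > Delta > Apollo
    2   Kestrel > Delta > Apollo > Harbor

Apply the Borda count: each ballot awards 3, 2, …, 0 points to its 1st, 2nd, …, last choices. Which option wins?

Delta

Borda scores:
  Apollo: 9·1 + 5·0 + 2·1 = 11
  Kestrel: 9·0 + 5·3 + 2·3 = 21
  Harbor: 9·2 + 5·2 + 2·0 = 28
  Delta: 9·3 + 5·1 + 2·2 = 36
Delta has the highest total.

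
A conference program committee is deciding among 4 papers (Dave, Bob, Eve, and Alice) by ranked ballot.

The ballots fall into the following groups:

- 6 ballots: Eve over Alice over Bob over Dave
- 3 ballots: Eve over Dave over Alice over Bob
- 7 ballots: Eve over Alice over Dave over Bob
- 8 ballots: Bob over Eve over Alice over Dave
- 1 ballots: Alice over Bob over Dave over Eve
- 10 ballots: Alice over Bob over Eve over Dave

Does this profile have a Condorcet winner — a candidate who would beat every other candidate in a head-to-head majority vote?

No

Head-to-head results (35 voters total):
Dave vs Bob: Bob wins 25–10.
Dave vs Eve: Eve wins 34–1.
Dave vs Alice: Alice wins 32–3.
Bob vs Eve: Bob wins 19–16.
Bob vs Alice: Alice wins 27–8.
Eve vs Alice: Eve wins 24–11.
No candidate beats all others: Bob beats Eve beats Alice beats Bob, a majority cycle.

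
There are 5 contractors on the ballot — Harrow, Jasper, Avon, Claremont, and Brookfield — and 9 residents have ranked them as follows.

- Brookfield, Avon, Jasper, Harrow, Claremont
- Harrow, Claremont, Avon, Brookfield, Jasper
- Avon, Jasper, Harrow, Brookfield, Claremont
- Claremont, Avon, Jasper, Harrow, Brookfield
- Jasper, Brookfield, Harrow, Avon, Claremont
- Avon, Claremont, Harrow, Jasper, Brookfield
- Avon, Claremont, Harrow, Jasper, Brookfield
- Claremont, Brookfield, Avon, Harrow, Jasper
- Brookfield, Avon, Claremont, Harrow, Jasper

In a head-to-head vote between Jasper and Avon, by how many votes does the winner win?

Ballots ranking Jasper above Avon: 1.
Ballots ranking Avon above Jasper: 8.
Avon wins 8–1, a margin of 7.

7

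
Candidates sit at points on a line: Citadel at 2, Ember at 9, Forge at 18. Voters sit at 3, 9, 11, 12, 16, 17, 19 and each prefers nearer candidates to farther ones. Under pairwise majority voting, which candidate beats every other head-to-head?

With single-peaked preferences on a line, the Condorcet winner is the candidate closest to the median voter.
The median voter (position 12) is closest to Ember at 9.
Check: Ember vs Forge — voters closer to Ember: 4 of 7.

Ember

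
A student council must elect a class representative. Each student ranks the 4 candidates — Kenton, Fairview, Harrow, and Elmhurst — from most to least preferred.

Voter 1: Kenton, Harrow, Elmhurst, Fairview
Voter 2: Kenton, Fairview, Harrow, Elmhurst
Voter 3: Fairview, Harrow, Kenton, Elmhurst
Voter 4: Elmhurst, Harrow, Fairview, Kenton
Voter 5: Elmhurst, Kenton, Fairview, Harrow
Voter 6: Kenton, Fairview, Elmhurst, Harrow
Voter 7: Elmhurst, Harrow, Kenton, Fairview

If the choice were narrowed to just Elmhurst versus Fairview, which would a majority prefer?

Ballots ranking Elmhurst above Fairview: 4.
Ballots ranking Fairview above Elmhurst: 3.
Elmhurst wins the head-to-head, 4–3.

Elmhurst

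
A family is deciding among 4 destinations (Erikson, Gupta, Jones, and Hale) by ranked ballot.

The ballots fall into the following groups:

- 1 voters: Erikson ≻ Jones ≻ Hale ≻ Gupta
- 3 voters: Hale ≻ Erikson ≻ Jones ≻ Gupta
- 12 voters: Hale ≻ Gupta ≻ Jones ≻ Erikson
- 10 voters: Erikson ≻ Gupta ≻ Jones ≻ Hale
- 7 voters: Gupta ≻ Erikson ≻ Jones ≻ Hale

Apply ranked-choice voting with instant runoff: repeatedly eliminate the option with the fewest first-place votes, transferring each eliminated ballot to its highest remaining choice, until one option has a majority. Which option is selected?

Round 1: Hale 15, Erikson 11, Gupta 7, Jones 0. Jones has the fewest and is eliminated.
Round 2: Hale 15, Erikson 11, Gupta 7. Gupta has the fewest and is eliminated.
Round 3: Erikson 18, Hale 15. Erikson has a majority.

Erikson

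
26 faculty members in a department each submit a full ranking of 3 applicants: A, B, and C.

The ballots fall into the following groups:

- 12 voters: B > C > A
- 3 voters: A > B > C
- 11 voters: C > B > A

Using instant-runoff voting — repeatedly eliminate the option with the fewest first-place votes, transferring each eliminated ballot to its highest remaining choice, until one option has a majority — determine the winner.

B

Round 1: B 12, C 11, A 3. A has the fewest and is eliminated.
Round 2: B 15, C 11. B has a majority.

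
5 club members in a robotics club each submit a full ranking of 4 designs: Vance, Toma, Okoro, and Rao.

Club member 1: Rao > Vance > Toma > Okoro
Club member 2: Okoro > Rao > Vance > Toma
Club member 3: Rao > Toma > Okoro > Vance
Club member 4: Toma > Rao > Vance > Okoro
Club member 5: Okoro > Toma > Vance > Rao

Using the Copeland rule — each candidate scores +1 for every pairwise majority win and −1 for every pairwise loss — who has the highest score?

Rao

Pairwise results:
  Vance vs Toma: Toma wins 3–2.
  Vance vs Okoro: Okoro wins 3–2.
  Vance vs Rao: Rao wins 4–1.
  Toma vs Okoro: Toma wins 3–2.
  Toma vs Rao: Rao wins 3–2.
  Okoro vs Rao: Rao wins 3–2.
Copeland scores (wins − losses):
  Vance: 0 − 3 = -3
  Toma: 2 − 1 = 1
  Okoro: 1 − 2 = -1
  Rao: 3 − 0 = 3
Rao has the best Copeland score.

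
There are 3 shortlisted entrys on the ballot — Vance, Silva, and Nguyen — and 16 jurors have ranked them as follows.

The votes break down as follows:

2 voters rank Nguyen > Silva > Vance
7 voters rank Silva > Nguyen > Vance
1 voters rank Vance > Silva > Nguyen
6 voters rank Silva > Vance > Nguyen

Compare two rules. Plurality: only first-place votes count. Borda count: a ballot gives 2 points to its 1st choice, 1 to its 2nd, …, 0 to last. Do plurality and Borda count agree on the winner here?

Yes

Plurality first-place counts: Vance 1, Silva 13, Nguyen 2 → Silva.
Borda totals: Vance 8, Silva 29, Nguyen 11 → Silva.
The two rules agree on Silva.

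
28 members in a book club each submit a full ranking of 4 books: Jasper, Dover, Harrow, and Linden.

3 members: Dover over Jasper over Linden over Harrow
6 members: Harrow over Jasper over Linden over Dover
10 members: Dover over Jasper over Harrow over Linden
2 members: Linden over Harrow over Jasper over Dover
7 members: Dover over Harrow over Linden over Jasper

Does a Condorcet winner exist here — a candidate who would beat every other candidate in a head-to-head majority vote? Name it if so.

Head-to-head results (28 voters total):
Jasper vs Dover: Dover wins 20–8.
Jasper vs Harrow: Harrow wins 15–13.
Jasper vs Linden: Jasper wins 19–9.
Dover vs Harrow: Dover wins 20–8.
Dover vs Linden: Dover wins 20–8.
Harrow vs Linden: Harrow wins 23–5.
Dover beats each rival — Jasper (20–8), Harrow (20–8), Linden (20–8) — so Dover is the Condorcet winner.

Dover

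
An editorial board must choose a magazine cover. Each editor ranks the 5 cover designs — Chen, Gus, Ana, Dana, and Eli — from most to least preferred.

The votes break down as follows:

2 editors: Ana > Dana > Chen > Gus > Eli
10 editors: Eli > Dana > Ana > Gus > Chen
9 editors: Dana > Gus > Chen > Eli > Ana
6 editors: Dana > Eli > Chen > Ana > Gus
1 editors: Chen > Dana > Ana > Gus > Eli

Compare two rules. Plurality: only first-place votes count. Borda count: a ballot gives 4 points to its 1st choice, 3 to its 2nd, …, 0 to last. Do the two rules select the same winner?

Yes

Plurality first-place counts: Chen 1, Gus 0, Ana 2, Dana 15, Eli 10 → Dana.
Borda totals: Chen 38, Gus 40, Ana 36, Dana 99, Eli 67 → Dana.
The two rules agree on Dana.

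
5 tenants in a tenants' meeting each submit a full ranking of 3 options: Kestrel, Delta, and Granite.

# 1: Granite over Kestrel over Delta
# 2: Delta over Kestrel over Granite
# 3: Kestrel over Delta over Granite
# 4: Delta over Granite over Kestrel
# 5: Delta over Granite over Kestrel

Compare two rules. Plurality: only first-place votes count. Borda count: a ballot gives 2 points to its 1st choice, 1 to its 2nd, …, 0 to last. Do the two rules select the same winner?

Plurality first-place counts: Kestrel 1, Delta 3, Granite 1 → Delta.
Borda totals: Kestrel 4, Delta 7, Granite 4 → Delta.
The two rules agree on Delta.

Yes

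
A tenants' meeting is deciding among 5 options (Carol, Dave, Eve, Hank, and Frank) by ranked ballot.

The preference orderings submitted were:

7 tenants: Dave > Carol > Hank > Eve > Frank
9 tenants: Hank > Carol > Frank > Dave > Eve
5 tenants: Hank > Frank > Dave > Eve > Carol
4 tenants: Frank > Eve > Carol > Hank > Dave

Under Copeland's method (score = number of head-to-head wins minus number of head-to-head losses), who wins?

Hank

Pairwise results:
  Carol vs Dave: Carol wins 13–12.
  Carol vs Eve: Carol wins 16–9.
  Carol vs Hank: Hank wins 14–11.
  Carol vs Frank: Carol wins 16–9.
  Dave vs Eve: Dave wins 21–4.
  Dave vs Hank: Hank wins 18–7.
  Dave vs Frank: Frank wins 18–7.
  Eve vs Hank: Hank wins 21–4.
  Eve vs Frank: Frank wins 18–7.
  Hank vs Frank: Hank wins 21–4.
Copeland scores (wins − losses):
  Carol: 3 − 1 = 2
  Dave: 1 − 3 = -2
  Eve: 0 − 4 = -4
  Hank: 4 − 0 = 4
  Frank: 2 − 2 = 0
Hank has the best Copeland score.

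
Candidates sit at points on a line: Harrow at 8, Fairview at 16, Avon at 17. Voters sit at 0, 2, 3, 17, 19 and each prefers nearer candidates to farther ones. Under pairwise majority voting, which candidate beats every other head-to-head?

With single-peaked preferences on a line, the Condorcet winner is the candidate closest to the median voter.
The median voter (position 3) is closest to Harrow at 8.
Check: Harrow vs Avon — voters closer to Harrow: 3 of 5.

Harrow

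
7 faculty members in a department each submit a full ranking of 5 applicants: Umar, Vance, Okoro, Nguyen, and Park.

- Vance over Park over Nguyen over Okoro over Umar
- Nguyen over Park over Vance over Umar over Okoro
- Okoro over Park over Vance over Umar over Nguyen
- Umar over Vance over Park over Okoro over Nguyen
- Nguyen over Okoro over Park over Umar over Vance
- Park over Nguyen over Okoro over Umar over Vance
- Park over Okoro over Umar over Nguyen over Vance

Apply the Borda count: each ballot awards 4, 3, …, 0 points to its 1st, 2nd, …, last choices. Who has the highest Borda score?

Park

Borda scores:
  Umar: 0 + 1 + 1 + 4 + 1 + 1 + 2 = 10
  Vance: 4 + 2 + 2 + 3 + 0 + 0 + 0 = 11
  Okoro: 1 + 0 + 4 + 1 + 3 + 2 + 3 = 14
  Nguyen: 2 + 4 + 0 + 0 + 4 + 3 + 1 = 14
  Park: 3 + 3 + 3 + 2 + 2 + 4 + 4 = 21
Park has the highest total.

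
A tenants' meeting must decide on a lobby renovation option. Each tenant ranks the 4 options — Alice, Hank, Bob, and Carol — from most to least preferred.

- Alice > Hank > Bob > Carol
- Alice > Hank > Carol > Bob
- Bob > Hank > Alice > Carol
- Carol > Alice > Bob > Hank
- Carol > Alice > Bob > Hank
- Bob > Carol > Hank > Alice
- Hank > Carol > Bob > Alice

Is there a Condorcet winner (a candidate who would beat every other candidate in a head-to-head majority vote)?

Head-to-head results (7 voters total):
Alice vs Hank: Alice wins 4–3.
Alice vs Bob: Alice wins 4–3.
Alice vs Carol: Carol wins 4–3.
Hank vs Bob: Bob wins 4–3.
Hank vs Carol: Hank wins 4–3.
Bob vs Carol: Carol wins 4–3.
No candidate beats all others: Alice beats Hank beats Carol beats Alice, a majority cycle.

No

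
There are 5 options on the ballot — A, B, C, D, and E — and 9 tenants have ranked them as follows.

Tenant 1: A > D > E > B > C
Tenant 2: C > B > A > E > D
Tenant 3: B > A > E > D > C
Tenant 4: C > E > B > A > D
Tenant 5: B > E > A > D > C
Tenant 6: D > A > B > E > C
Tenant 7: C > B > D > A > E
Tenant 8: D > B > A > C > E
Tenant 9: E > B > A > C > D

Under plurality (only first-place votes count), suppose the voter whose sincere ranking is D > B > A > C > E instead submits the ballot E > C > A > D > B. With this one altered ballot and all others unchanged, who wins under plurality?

First-place totals with the altered ballot: A 1, B 2, C 3, D 1, E 2.
The winner is unchanged: still C.

C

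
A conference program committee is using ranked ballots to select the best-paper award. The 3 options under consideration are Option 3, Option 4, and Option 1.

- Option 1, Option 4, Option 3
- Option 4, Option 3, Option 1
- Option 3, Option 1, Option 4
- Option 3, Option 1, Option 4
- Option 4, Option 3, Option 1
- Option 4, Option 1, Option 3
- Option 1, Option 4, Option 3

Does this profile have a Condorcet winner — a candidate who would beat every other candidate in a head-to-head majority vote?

No

Head-to-head results (7 voters total):
Option 3 vs Option 4: Option 4 wins 5–2.
Option 3 vs Option 1: Option 3 wins 4–3.
Option 4 vs Option 1: Option 1 wins 4–3.
No candidate beats all others: Option 3 beats Option 1 beats Option 4 beats Option 3, a majority cycle.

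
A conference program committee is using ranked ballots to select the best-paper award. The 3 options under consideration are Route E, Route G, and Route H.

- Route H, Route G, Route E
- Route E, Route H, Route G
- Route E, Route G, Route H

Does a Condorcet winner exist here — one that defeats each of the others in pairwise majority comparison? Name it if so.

Route E

Head-to-head results (3 voters total):
Route E vs Route G: Route E wins 2–1.
Route E vs Route H: Route E wins 2–1.
Route G vs Route H: Route H wins 2–1.
Route E beats each rival — Route G (2–1), Route H (2–1) — so Route E is the Condorcet winner.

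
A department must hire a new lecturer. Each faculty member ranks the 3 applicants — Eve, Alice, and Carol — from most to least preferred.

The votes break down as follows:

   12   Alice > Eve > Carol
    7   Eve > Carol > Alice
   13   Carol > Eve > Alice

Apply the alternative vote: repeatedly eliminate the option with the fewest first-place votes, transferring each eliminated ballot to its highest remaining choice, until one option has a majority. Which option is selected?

Round 1: Carol 13, Alice 12, Eve 7. Eve has the fewest and is eliminated.
Round 2: Carol 20, Alice 12. Carol has a majority.

Carol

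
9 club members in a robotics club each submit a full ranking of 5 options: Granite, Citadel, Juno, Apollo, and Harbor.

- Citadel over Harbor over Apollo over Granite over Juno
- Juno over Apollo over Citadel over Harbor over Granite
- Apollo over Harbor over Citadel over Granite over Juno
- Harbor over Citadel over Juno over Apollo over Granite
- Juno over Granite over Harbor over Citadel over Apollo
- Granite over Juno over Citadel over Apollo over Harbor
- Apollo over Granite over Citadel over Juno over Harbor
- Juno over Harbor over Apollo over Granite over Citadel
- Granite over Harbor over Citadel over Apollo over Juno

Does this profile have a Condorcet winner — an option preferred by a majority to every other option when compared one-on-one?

Head-to-head results (9 voters total):
Granite vs Citadel: Granite wins 5–4.
Granite vs Juno: Granite wins 5–4.
Granite vs Apollo: Apollo wins 6–3.
Granite vs Harbor: Harbor wins 5–4.
Citadel vs Juno: Citadel wins 5–4.
Citadel vs Apollo: Citadel wins 5–4.
Citadel vs Harbor: Harbor wins 5–4.
Juno vs Apollo: Juno wins 5–4.
Juno vs Harbor: Juno wins 5–4.
Apollo vs Harbor: Harbor wins 5–4.
No candidate beats all others: Granite beats Citadel beats Apollo beats Granite, a majority cycle.

No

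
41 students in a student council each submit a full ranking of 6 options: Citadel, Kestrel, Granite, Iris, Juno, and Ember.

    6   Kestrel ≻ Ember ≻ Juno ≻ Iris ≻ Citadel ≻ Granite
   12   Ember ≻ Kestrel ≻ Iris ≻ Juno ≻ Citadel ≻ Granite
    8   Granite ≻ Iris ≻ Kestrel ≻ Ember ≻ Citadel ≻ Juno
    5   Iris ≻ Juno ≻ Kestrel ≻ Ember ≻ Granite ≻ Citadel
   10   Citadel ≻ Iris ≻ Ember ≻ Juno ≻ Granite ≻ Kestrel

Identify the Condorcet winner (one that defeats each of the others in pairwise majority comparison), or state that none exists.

Iris

Head-to-head results (41 voters total):
Citadel vs Kestrel: Kestrel wins 31–10.
Citadel vs Granite: Citadel wins 28–13.
Citadel vs Iris: Iris wins 31–10.
Citadel vs Juno: Juno wins 23–18.
Citadel vs Ember: Ember wins 31–10.
Kestrel vs Granite: Kestrel wins 23–18.
Kestrel vs Iris: Iris wins 23–18.
Kestrel vs Juno: Kestrel wins 26–15.
Kestrel vs Ember: Ember wins 22–19.
Granite vs Iris: Iris wins 33–8.
Granite vs Juno: Juno wins 33–8.
Granite vs Ember: Ember wins 33–8.
Iris vs Juno: Iris wins 35–6.
Iris vs Ember: Iris wins 23–18.
Juno vs Ember: Ember wins 36–5.
Iris beats each rival — Citadel (31–10), Kestrel (23–18), Granite (33–8), Juno (35–6), Ember (23–18) — so Iris is the Condorcet winner.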